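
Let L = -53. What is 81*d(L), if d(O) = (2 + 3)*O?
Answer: -21465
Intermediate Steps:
d(O) = 5*O
81*d(L) = 81*(5*(-53)) = 81*(-265) = -21465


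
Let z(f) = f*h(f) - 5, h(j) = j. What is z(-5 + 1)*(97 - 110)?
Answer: -143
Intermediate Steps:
z(f) = -5 + f² (z(f) = f*f - 5 = f² - 5 = -5 + f²)
z(-5 + 1)*(97 - 110) = (-5 + (-5 + 1)²)*(97 - 110) = (-5 + (-4)²)*(-13) = (-5 + 16)*(-13) = 11*(-13) = -143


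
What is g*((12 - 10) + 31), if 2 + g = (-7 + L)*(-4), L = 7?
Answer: -66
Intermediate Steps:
g = -2 (g = -2 + (-7 + 7)*(-4) = -2 + 0*(-4) = -2 + 0 = -2)
g*((12 - 10) + 31) = -2*((12 - 10) + 31) = -2*(2 + 31) = -2*33 = -66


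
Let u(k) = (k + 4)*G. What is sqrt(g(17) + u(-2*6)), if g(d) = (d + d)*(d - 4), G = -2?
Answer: sqrt(458) ≈ 21.401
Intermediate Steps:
g(d) = 2*d*(-4 + d) (g(d) = (2*d)*(-4 + d) = 2*d*(-4 + d))
u(k) = -8 - 2*k (u(k) = (k + 4)*(-2) = (4 + k)*(-2) = -8 - 2*k)
sqrt(g(17) + u(-2*6)) = sqrt(2*17*(-4 + 17) + (-8 - (-4)*6)) = sqrt(2*17*13 + (-8 - 2*(-12))) = sqrt(442 + (-8 + 24)) = sqrt(442 + 16) = sqrt(458)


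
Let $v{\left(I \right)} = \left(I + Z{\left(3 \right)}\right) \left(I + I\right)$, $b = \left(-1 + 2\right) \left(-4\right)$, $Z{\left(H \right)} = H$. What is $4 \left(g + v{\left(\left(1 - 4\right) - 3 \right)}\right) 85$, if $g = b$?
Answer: $10880$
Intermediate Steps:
$b = -4$ ($b = 1 \left(-4\right) = -4$)
$v{\left(I \right)} = 2 I \left(3 + I\right)$ ($v{\left(I \right)} = \left(I + 3\right) \left(I + I\right) = \left(3 + I\right) 2 I = 2 I \left(3 + I\right)$)
$g = -4$
$4 \left(g + v{\left(\left(1 - 4\right) - 3 \right)}\right) 85 = 4 \left(-4 + 2 \left(\left(1 - 4\right) - 3\right) \left(3 + \left(\left(1 - 4\right) - 3\right)\right)\right) 85 = 4 \left(-4 + 2 \left(-3 - 3\right) \left(3 - 6\right)\right) 85 = 4 \left(-4 + 2 \left(-6\right) \left(3 - 6\right)\right) 85 = 4 \left(-4 + 2 \left(-6\right) \left(-3\right)\right) 85 = 4 \left(-4 + 36\right) 85 = 4 \cdot 32 \cdot 85 = 128 \cdot 85 = 10880$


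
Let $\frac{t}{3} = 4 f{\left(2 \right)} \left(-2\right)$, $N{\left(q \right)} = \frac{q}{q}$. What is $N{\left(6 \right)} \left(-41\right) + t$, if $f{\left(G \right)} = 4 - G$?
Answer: $-89$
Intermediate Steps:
$N{\left(q \right)} = 1$
$t = -48$ ($t = 3 \cdot 4 \left(4 - 2\right) \left(-2\right) = 3 \cdot 4 \cdot 2 \left(-2\right) = 3 \cdot 8 \left(-2\right) = 3 \left(-16\right) = -48$)
$N{\left(6 \right)} \left(-41\right) + t = 1 \left(-41\right) - 48 = -41 - 48 = -89$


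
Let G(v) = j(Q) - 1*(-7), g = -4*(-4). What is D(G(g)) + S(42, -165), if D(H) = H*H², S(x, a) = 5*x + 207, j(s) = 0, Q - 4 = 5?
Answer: 760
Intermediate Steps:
Q = 9 (Q = 4 + 5 = 9)
S(x, a) = 207 + 5*x
g = 16
G(v) = 7 (G(v) = 0 - 1*(-7) = 0 + 7 = 7)
D(H) = H³
D(G(g)) + S(42, -165) = 7³ + (207 + 5*42) = 343 + (207 + 210) = 343 + 417 = 760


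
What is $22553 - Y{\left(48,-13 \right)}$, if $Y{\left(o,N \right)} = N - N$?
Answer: $22553$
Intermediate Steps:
$Y{\left(o,N \right)} = 0$
$22553 - Y{\left(48,-13 \right)} = 22553 - 0 = 22553 + 0 = 22553$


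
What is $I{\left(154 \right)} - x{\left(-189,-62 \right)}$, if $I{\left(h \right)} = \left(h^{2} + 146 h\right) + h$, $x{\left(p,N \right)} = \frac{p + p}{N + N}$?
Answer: $\frac{2873759}{62} \approx 46351.0$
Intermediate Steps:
$x{\left(p,N \right)} = \frac{p}{N}$ ($x{\left(p,N \right)} = \frac{2 p}{2 N} = 2 p \frac{1}{2 N} = \frac{p}{N}$)
$I{\left(h \right)} = h^{2} + 147 h$
$I{\left(154 \right)} - x{\left(-189,-62 \right)} = 154 \left(147 + 154\right) - - \frac{189}{-62} = 154 \cdot 301 - \left(-189\right) \left(- \frac{1}{62}\right) = 46354 - \frac{189}{62} = \frac{2873759}{62}$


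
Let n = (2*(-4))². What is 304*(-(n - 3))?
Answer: -18544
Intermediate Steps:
n = 64 (n = (-8)² = 64)
304*(-(n - 3)) = 304*(-(64 - 3)) = 304*(-1*61) = 304*(-61) = -18544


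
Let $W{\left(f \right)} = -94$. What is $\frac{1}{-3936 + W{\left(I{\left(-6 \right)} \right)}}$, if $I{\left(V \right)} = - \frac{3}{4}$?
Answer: $- \frac{1}{4030} \approx -0.00024814$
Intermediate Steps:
$I{\left(V \right)} = - \frac{3}{4}$ ($I{\left(V \right)} = \left(-3\right) \frac{1}{4} = - \frac{3}{4}$)
$\frac{1}{-3936 + W{\left(I{\left(-6 \right)} \right)}} = \frac{1}{-3936 - 94} = \frac{1}{-4030} = - \frac{1}{4030}$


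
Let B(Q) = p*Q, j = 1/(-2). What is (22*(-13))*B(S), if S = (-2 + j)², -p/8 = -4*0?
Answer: 0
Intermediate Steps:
j = -½ ≈ -0.50000
p = 0 (p = -(-32)*0 = -8*0 = 0)
S = 25/4 (S = (-2 - ½)² = (-5/2)² = 25/4 ≈ 6.2500)
B(Q) = 0 (B(Q) = 0*Q = 0)
(22*(-13))*B(S) = (22*(-13))*0 = -286*0 = 0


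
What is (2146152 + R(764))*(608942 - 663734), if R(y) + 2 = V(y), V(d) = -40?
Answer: -117589659120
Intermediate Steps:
R(y) = -42 (R(y) = -2 - 40 = -42)
(2146152 + R(764))*(608942 - 663734) = (2146152 - 42)*(608942 - 663734) = 2146110*(-54792) = -117589659120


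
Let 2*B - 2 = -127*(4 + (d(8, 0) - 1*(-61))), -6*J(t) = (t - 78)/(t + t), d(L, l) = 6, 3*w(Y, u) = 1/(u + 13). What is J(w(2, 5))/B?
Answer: -4211/54090 ≈ -0.077852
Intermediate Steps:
w(Y, u) = 1/(3*(13 + u)) (w(Y, u) = 1/(3*(u + 13)) = 1/(3*(13 + u)))
J(t) = -(-78 + t)/(12*t) (J(t) = -(t - 78)/(6*(t + t)) = -(-78 + t)/(6*(2*t)) = -(-78 + t)*1/(2*t)/6 = -(-78 + t)/(12*t))
B = -9015/2 (B = 1 + (-127*(4 + (6 - 1*(-61))))/2 = 1 + (-127*(4 + (6 + 61)))/2 = 1 + (-127*(4 + 67))/2 = 1 + (-127*71)/2 = 1 + (1/2)*(-9017) = 1 - 9017/2 = -9015/2 ≈ -4507.5)
J(w(2, 5))/B = ((78 - 1/(3*(13 + 5)))/(12*((1/(3*(13 + 5))))))/(-9015/2) = ((78 - 1/(3*18))/(12*(((1/3)/18))))*(-2/9015) = ((78 - 1/(3*18))/(12*(((1/3)*(1/18)))))*(-2/9015) = ((78 - 1*1/54)/(12*(1/54)))*(-2/9015) = ((1/12)*54*(78 - 1/54))*(-2/9015) = ((1/12)*54*(4211/54))*(-2/9015) = (4211/12)*(-2/9015) = -4211/54090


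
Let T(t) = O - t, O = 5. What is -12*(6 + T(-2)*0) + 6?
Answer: -66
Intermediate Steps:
T(t) = 5 - t
-12*(6 + T(-2)*0) + 6 = -12*(6 + (5 - 1*(-2))*0) + 6 = -12*(6 + (5 + 2)*0) + 6 = -12*(6 + 7*0) + 6 = -12*(6 + 0) + 6 = -12*6 + 6 = -72 + 6 = -66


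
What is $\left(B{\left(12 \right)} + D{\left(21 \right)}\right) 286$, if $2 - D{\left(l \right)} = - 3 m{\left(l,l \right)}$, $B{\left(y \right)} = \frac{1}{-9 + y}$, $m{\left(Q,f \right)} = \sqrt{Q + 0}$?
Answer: $\frac{2002}{3} + 858 \sqrt{21} \approx 4599.2$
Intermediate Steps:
$m{\left(Q,f \right)} = \sqrt{Q}$
$D{\left(l \right)} = 2 + 3 \sqrt{l}$ ($D{\left(l \right)} = 2 - - 3 \sqrt{l} = 2 + 3 \sqrt{l}$)
$\left(B{\left(12 \right)} + D{\left(21 \right)}\right) 286 = \left(\frac{1}{-9 + 12} + \left(2 + 3 \sqrt{21}\right)\right) 286 = \left(\frac{1}{3} + \left(2 + 3 \sqrt{21}\right)\right) 286 = \left(\frac{7}{3} + 3 \sqrt{21}\right) 286 = \frac{2002}{3} + 858 \sqrt{21}$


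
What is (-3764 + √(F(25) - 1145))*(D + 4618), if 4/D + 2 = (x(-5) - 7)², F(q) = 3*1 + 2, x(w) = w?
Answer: -1234140320/71 + 655760*I*√285/71 ≈ -1.7382e+7 + 1.5592e+5*I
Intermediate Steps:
F(q) = 5 (F(q) = 3 + 2 = 5)
D = 2/71 (D = 4/(-2 + (-5 - 7)²) = 4/(-2 + (-12)²) = 4/(-2 + 144) = 4/142 = 4*(1/142) = 2/71 ≈ 0.028169)
(-3764 + √(F(25) - 1145))*(D + 4618) = (-3764 + √(5 - 1145))*(2/71 + 4618) = (-3764 + √(-1140))*(327880/71) = (-3764 + 2*I*√285)*(327880/71) = -1234140320/71 + 655760*I*√285/71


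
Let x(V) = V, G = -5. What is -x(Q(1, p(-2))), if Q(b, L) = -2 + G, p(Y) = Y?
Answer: 7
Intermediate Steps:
Q(b, L) = -7 (Q(b, L) = -2 - 5 = -7)
-x(Q(1, p(-2))) = -1*(-7) = 7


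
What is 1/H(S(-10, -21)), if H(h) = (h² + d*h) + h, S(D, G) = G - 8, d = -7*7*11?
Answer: 1/16443 ≈ 6.0816e-5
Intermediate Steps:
d = -539 (d = -49*11 = -539)
S(D, G) = -8 + G
H(h) = h² - 538*h (H(h) = (h² - 539*h) + h = h² - 538*h)
1/H(S(-10, -21)) = 1/((-8 - 21)*(-538 + (-8 - 21))) = 1/(-29*(-538 - 29)) = 1/(-29*(-567)) = 1/16443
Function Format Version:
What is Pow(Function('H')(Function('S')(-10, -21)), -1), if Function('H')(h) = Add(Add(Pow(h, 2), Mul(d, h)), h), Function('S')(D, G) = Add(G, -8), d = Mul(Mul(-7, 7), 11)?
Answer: Rational(1, 16443) ≈ 6.0816e-5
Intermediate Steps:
d = -539 (d = Mul(-49, 11) = -539)
Function('S')(D, G) = Add(-8, G)
Function('H')(h) = Add(Pow(h, 2), Mul(-538, h)) (Function('H')(h) = Add(Add(Pow(h, 2), Mul(-539, h)), h) = Add(Pow(h, 2), Mul(-538, h)))
Pow(Function('H')(Function('S')(-10, -21)), -1) = Pow(Mul(Add(-8, -21), Add(-538, Add(-8, -21))), -1) = Pow(Mul(-29, Add(-538, -29)), -1) = Pow(Mul(-29, -567), -1) = Pow(16443, -1) = Rational(1, 16443)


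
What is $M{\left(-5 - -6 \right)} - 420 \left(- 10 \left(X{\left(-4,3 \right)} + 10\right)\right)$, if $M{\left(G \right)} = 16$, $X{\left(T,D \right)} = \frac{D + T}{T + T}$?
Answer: $42541$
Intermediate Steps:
$X{\left(T,D \right)} = \frac{D + T}{2 T}$
$M{\left(-5 - -6 \right)} - 420 \left(- 10 \left(X{\left(-4,3 \right)} + 10\right)\right) = 16 - 420 \left(- 10 \left(\frac{3 - 4}{2 \left(-4\right)} + 10\right)\right) = 16 - 420 \left(- 10 \left(\frac{1}{2} \left(- \frac{1}{4}\right) \left(-1\right) + 10\right)\right) = 16 - 420 \left(- 10 \left(\frac{1}{8} + 10\right)\right) = 16 - 420 \left(\left(-10\right) \frac{81}{8}\right) = 16 - -42525 = 16 + 42525 = 42541$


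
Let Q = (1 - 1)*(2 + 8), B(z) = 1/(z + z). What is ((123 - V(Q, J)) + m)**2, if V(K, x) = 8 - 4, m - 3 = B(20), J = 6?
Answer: 23824161/1600 ≈ 14890.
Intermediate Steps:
B(z) = 1/(2*z)
m = 121/40 (m = 3 + (1/2)/20 = 3 + (1/2)*(1/20) = 3 + 1/40 = 121/40 ≈ 3.0250)
Q = 0 (Q = 0*10 = 0)
V(K, x) = 4
((123 - V(Q, J)) + m)**2 = ((123 - 1*4) + 121/40)**2 = ((123 - 4) + 121/40)**2 = (119 + 121/40)**2 = (4881/40)**2 = 23824161/1600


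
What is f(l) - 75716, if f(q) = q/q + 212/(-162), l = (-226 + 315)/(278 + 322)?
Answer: -6133021/81 ≈ -75716.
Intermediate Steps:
l = 89/600 ≈ 0.14833
f(q) = -25/81 (f(q) = 1 + 212*(-1/162) = 1 - 106/81 = -25/81)
f(l) - 75716 = -25/81 - 75716 = -6133021/81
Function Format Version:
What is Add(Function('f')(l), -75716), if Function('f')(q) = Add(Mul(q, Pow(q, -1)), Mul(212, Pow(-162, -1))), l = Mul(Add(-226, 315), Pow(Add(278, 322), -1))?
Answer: Rational(-6133021, 81) ≈ -75716.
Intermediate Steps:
l = Rational(89, 600) (l = Mul(89, Pow(600, -1)) = Mul(89, Rational(1, 600)) = Rational(89, 600) ≈ 0.14833)
Function('f')(q) = Rational(-25, 81) (Function('f')(q) = Add(1, Mul(212, Rational(-1, 162))) = Add(1, Rational(-106, 81)) = Rational(-25, 81))
Add(Function('f')(l), -75716) = Add(Rational(-25, 81), -75716) = Rational(-6133021, 81)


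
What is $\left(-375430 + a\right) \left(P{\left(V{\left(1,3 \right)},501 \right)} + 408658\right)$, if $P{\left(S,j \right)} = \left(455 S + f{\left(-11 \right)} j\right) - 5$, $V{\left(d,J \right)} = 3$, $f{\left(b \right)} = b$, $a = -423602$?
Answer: $-323214037224$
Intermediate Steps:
$P{\left(S,j \right)} = -5 - 11 j + 455 S$ ($P{\left(S,j \right)} = \left(455 S - 11 j\right) - 5 = \left(- 11 j + 455 S\right) - 5 = -5 - 11 j + 455 S$)
$\left(-375430 + a\right) \left(P{\left(V{\left(1,3 \right)},501 \right)} + 408658\right) = \left(-375430 - 423602\right) \left(\left(-5 - 5511 + 455 \cdot 3\right) + 408658\right) = - 799032 \left(\left(-5 - 5511 + 1365\right) + 408658\right) = - 799032 \left(-4151 + 408658\right) = \left(-799032\right) 404507 = -323214037224$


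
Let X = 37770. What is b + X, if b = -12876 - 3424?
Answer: 21470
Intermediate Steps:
b = -16300
b + X = -16300 + 37770 = 21470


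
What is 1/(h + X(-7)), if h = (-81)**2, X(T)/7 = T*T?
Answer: 1/6904 ≈ 0.00014484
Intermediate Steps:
X(T) = 7*T**2 (X(T) = 7*(T*T) = 7*T**2)
h = 6561
1/(h + X(-7)) = 1/(6561 + 7*(-7)**2) = 1/(6561 + 7*49) = 1/(6561 + 343) = 1/6904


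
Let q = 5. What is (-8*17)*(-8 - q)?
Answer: 1768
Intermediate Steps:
(-8*17)*(-8 - q) = (-8*17)*(-8 - 1*5) = -136*(-8 - 5) = -136*(-13) = 1768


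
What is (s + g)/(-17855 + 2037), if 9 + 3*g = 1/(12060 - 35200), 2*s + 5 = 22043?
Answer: -764730719/1098085560 ≈ -0.69642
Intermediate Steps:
s = 11019 (s = -5/2 + (½)*22043 = -5/2 + 22043/2 = 11019)
g = -208261/69420 (g = -3 + 1/(3*(12060 - 35200)) = -3 + (⅓)/(-23140) = -3 + (⅓)*(-1/23140) = -3 - 1/69420 = -208261/69420 ≈ -3.0000)
(s + g)/(-17855 + 2037) = (11019 - 208261/69420)/(-17855 + 2037) = (764730719/69420)/(-15818) = (764730719/69420)*(-1/15818) = -764730719/1098085560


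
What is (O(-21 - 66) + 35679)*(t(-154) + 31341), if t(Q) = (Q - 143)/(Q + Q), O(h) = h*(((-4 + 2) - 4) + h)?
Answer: 19205728875/14 ≈ 1.3718e+9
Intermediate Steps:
O(h) = h*(-6 + h) (O(h) = h*((-2 - 4) + h) = h*(-6 + h))
t(Q) = (-143 + Q)/(2*Q) (t(Q) = (-143 + Q)/((2*Q)) = (-143 + Q)*(1/(2*Q)) = (-143 + Q)/(2*Q))
(O(-21 - 66) + 35679)*(t(-154) + 31341) = ((-21 - 66)*(-6 + (-21 - 66)) + 35679)*((1/2)*(-143 - 154)/(-154) + 31341) = (-87*(-6 - 87) + 35679)*((1/2)*(-1/154)*(-297) + 31341) = (-87*(-93) + 35679)*(27/28 + 31341) = (8091 + 35679)*(877575/28) = 43770*(877575/28) = 19205728875/14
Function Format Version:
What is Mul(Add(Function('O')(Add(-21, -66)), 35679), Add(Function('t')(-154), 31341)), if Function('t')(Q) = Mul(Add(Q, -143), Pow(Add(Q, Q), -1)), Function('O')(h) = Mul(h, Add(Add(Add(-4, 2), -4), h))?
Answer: Rational(19205728875, 14) ≈ 1.3718e+9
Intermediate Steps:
Function('O')(h) = Mul(h, Add(-6, h)) (Function('O')(h) = Mul(h, Add(Add(-2, -4), h)) = Mul(h, Add(-6, h)))
Function('t')(Q) = Mul(Rational(1, 2), Pow(Q, -1), Add(-143, Q)) (Function('t')(Q) = Mul(Add(-143, Q), Pow(Mul(2, Q), -1)) = Mul(Add(-143, Q), Mul(Rational(1, 2), Pow(Q, -1))) = Mul(Rational(1, 2), Pow(Q, -1), Add(-143, Q)))
Mul(Add(Function('O')(Add(-21, -66)), 35679), Add(Function('t')(-154), 31341)) = Mul(Add(Mul(Add(-21, -66), Add(-6, Add(-21, -66))), 35679), Add(Mul(Rational(1, 2), Pow(-154, -1), Add(-143, -154)), 31341)) = Mul(Add(Mul(-87, Add(-6, -87)), 35679), Add(Mul(Rational(1, 2), Rational(-1, 154), -297), 31341)) = Mul(Add(Mul(-87, -93), 35679), Add(Rational(27, 28), 31341)) = Mul(Add(8091, 35679), Rational(877575, 28)) = Mul(43770, Rational(877575, 28)) = Rational(19205728875, 14)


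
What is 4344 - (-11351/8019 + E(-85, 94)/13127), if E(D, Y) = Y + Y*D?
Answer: 457485276673/105265413 ≈ 4346.0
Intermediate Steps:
E(D, Y) = Y + D*Y
4344 - (-11351/8019 + E(-85, 94)/13127) = 4344 - (-11351/8019 + (94*(1 - 85))/13127) = 4344 - (-11351*1/8019 + (94*(-84))*(1/13127)) = 4344 - (-11351/8019 - 7896*1/13127) = 4344 - (-11351/8019 - 7896/13127) = 4344 - 1*(-212322601/105265413) = 4344 + 212322601/105265413 = 457485276673/105265413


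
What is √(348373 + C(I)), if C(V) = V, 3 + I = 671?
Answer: √349041 ≈ 590.80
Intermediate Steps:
I = 668 (I = -3 + 671 = 668)
√(348373 + C(I)) = √(348373 + 668) = √349041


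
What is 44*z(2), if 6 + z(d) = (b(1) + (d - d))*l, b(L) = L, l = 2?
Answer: -176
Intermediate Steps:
z(d) = -4 (z(d) = -6 + (1 + (d - d))*2 = -6 + (1 + 0)*2 = -6 + 1*2 = -6 + 2 = -4)
44*z(2) = 44*(-4) = -176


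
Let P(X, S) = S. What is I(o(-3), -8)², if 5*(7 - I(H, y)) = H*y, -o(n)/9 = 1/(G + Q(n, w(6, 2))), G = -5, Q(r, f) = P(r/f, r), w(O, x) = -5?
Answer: 1936/25 ≈ 77.440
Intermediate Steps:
Q(r, f) = r
o(n) = -9/(-5 + n)
I(H, y) = 7 - H*y/5
I(o(-3), -8)² = (7 - ⅕*(-9/(-5 - 3))*(-8))² = (7 - ⅕*(-9/(-8))*(-8))² = (7 - ⅕*(-9*(-⅛))*(-8))² = (7 - ⅕*9/8*(-8))² = (7 + 9/5)² = (44/5)² = 1936/25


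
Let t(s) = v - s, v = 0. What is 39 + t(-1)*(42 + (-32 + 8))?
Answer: 57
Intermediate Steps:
t(s) = -s (t(s) = 0 - s = -s)
39 + t(-1)*(42 + (-32 + 8)) = 39 + (-1*(-1))*(42 + (-32 + 8)) = 39 + 1*(42 - 24) = 39 + 1*18 = 39 + 18 = 57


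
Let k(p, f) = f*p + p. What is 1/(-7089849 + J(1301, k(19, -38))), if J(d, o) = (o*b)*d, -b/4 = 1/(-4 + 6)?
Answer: -1/5260643 ≈ -1.9009e-7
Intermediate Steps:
k(p, f) = p + f*p
b = -2 (b = -4/(-4 + 6) = -4/2 = -4*1/2 = -2)
J(d, o) = -2*d*o (J(d, o) = (o*(-2))*d = (-2*o)*d = -2*d*o)
1/(-7089849 + J(1301, k(19, -38))) = 1/(-7089849 - 2*1301*19*(1 - 38)) = 1/(-7089849 - 2*1301*19*(-37)) = 1/(-7089849 - 2*1301*(-703)) = 1/(-7089849 + 1829206) = 1/(-5260643) = -1/5260643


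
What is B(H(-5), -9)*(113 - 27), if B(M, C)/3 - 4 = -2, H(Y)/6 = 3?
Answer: 516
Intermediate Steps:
H(Y) = 18 (H(Y) = 6*3 = 18)
B(M, C) = 6 (B(M, C) = 12 + 3*(-2) = 12 - 6 = 6)
B(H(-5), -9)*(113 - 27) = 6*(113 - 27) = 6*86 = 516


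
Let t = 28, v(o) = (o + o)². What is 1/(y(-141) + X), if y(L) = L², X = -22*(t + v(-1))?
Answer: 1/19177 ≈ 5.2146e-5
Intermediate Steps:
v(o) = 4*o² (v(o) = (2*o)² = 4*o²)
X = -704 (X = -22*(28 + 4*(-1)²) = -22*(28 + 4*1) = -22*(28 + 4) = -22*32 = -704)
1/(y(-141) + X) = 1/((-141)² - 704) = 1/(19881 - 704) = 1/19177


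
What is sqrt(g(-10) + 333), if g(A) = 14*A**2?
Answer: sqrt(1733) ≈ 41.629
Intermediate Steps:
sqrt(g(-10) + 333) = sqrt(14*(-10)**2 + 333) = sqrt(14*100 + 333) = sqrt(1400 + 333) = sqrt(1733)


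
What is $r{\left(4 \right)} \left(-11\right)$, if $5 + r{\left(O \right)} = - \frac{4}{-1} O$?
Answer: $-121$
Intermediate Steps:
$r{\left(O \right)} = -5 + 4 O$ ($r{\left(O \right)} = -5 + - \frac{4}{-1} O = -5 + \left(-4\right) \left(-1\right) O = -5 + 4 O$)
$r{\left(4 \right)} \left(-11\right) = \left(-5 + 4 \cdot 4\right) \left(-11\right) = \left(-5 + 16\right) \left(-11\right) = 11 \left(-11\right) = -121$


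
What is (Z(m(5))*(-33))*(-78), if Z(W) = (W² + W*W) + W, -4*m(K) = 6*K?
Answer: 270270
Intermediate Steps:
m(K) = -3*K/2
Z(W) = W + 2*W² (Z(W) = (W² + W²) + W = 2*W² + W = W + 2*W²)
(Z(m(5))*(-33))*(-78) = (((-3/2*5)*(1 + 2*(-3/2*5)))*(-33))*(-78) = (-15*(1 + 2*(-15/2))/2*(-33))*(-78) = (-15*(1 - 15)/2*(-33))*(-78) = (-15/2*(-14)*(-33))*(-78) = (105*(-33))*(-78) = -3465*(-78) = 270270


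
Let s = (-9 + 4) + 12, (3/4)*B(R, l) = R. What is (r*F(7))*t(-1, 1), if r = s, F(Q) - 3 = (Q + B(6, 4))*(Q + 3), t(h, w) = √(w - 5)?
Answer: 2142*I ≈ 2142.0*I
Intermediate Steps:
t(h, w) = √(-5 + w)
B(R, l) = 4*R/3
F(Q) = 3 + (3 + Q)*(8 + Q) (F(Q) = 3 + (Q + (4/3)*6)*(Q + 3) = 3 + (Q + 8)*(3 + Q) = 3 + (8 + Q)*(3 + Q) = 3 + (3 + Q)*(8 + Q))
s = 7 (s = -5 + 12 = 7)
r = 7
(r*F(7))*t(-1, 1) = (7*(27 + 7² + 11*7))*√(-5 + 1) = (7*(27 + 49 + 77))*√(-4) = (7*153)*(2*I) = 1071*(2*I) = 2142*I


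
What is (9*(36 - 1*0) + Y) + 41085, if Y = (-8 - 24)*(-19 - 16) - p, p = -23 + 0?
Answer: 42552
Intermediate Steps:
p = -23
Y = 1143 (Y = (-8 - 24)*(-19 - 16) - 1*(-23) = -32*(-35) + 23 = 1120 + 23 = 1143)
(9*(36 - 1*0) + Y) + 41085 = (9*(36 - 1*0) + 1143) + 41085 = (9*(36 + 0) + 1143) + 41085 = (9*36 + 1143) + 41085 = (324 + 1143) + 41085 = 1467 + 41085 = 42552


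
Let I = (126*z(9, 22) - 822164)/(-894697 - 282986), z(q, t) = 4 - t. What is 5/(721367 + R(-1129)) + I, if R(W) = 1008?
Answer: 119110990883/170145751425 ≈ 0.70005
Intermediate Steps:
I = 824432/1177683 (I = (126*(4 - 1*22) - 822164)/(-894697 - 282986) = (126*(4 - 22) - 822164)/(-1177683) = (126*(-18) - 822164)*(-1/1177683) = (-2268 - 822164)*(-1/1177683) = -824432*(-1/1177683) = 824432/1177683 ≈ 0.70005)
5/(721367 + R(-1129)) + I = 5/(721367 + 1008) + 824432/1177683 = 5/722375 + 824432/1177683 = 5*(1/722375) + 824432/1177683 = 1/144475 + 824432/1177683 = 119110990883/170145751425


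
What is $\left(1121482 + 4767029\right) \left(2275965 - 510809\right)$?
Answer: $10394140522716$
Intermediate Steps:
$\left(1121482 + 4767029\right) \left(2275965 - 510809\right) = 5888511 \cdot 1765156 = 10394140522716$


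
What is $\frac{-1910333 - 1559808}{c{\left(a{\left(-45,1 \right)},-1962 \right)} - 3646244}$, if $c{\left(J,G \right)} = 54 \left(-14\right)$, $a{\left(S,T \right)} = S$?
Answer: $\frac{3470141}{3647000} \approx 0.95151$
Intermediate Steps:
$c{\left(J,G \right)} = -756$
$\frac{-1910333 - 1559808}{c{\left(a{\left(-45,1 \right)},-1962 \right)} - 3646244} = \frac{-1910333 - 1559808}{-756 - 3646244} = - \frac{3470141}{-3647000} = \left(-3470141\right) \left(- \frac{1}{3647000}\right) = \frac{3470141}{3647000}$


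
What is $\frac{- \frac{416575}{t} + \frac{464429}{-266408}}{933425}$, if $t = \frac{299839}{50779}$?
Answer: $- \frac{296607234570649}{3924291055059400} \approx -0.075582$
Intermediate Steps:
$t = \frac{299839}{50779}$ ($t = 299839 \cdot \frac{1}{50779} = \frac{299839}{50779} \approx 5.9048$)
$\frac{- \frac{416575}{t} + \frac{464429}{-266408}}{933425} = \frac{- \frac{416575}{\frac{299839}{50779}} + \frac{464429}{-266408}}{933425} = \left(\left(-416575\right) \frac{50779}{299839} + 464429 \left(- \frac{1}{266408}\right)\right) \frac{1}{933425} = \left(- \frac{1113329575}{15781} - \frac{464429}{266408}\right) \frac{1}{933425} = \left(- \frac{296607234570649}{4204184648}\right) \frac{1}{933425} = - \frac{296607234570649}{3924291055059400}$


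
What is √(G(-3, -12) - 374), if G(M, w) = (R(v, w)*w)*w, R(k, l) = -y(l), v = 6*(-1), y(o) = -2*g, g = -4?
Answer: I*√1526 ≈ 39.064*I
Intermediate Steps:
y(o) = 8 (y(o) = -2*(-4) = 8)
v = -6
R(k, l) = -8 (R(k, l) = -1*8 = -8)
G(M, w) = -8*w² (G(M, w) = (-8*w)*w = -8*w²)
√(G(-3, -12) - 374) = √(-8*(-12)² - 374) = √(-8*144 - 374) = √(-1152 - 374) = √(-1526) = I*√1526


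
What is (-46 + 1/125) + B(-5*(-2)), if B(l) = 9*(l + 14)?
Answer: 21251/125 ≈ 170.01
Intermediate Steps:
B(l) = 126 + 9*l (B(l) = 9*(14 + l) = 126 + 9*l)
(-46 + 1/125) + B(-5*(-2)) = (-46 + 1/125) + (126 + 9*(-5*(-2))) = (-46 + 1/125) + (126 + 9*10) = -5749/125 + (126 + 90) = -5749/125 + 216 = 21251/125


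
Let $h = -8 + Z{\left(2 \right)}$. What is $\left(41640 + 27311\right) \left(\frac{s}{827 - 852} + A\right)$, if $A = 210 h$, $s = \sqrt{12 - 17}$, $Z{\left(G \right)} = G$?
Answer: $-86878260 - \frac{68951 i \sqrt{5}}{25} \approx -8.6878 \cdot 10^{7} - 6167.2 i$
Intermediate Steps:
$s = i \sqrt{5}$ ($s = \sqrt{-5} = i \sqrt{5} \approx 2.2361 i$)
$h = -6$ ($h = -8 + 2 = -6$)
$A = -1260$ ($A = 210 \left(-6\right) = -1260$)
$\left(41640 + 27311\right) \left(\frac{s}{827 - 852} + A\right) = \left(41640 + 27311\right) \left(\frac{i \sqrt{5}}{827 - 852} - 1260\right) = 68951 \left(\frac{i \sqrt{5}}{-25} - 1260\right) = 68951 \left(i \sqrt{5} \left(- \frac{1}{25}\right) - 1260\right) = 68951 \left(- \frac{i \sqrt{5}}{25} - 1260\right) = 68951 \left(-1260 - \frac{i \sqrt{5}}{25}\right) = -86878260 - \frac{68951 i \sqrt{5}}{25}$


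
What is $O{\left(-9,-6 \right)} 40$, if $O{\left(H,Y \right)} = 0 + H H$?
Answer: $3240$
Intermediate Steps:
$O{\left(H,Y \right)} = H^{2}$ ($O{\left(H,Y \right)} = 0 + H^{2} = H^{2}$)
$O{\left(-9,-6 \right)} 40 = \left(-9\right)^{2} \cdot 40 = 81 \cdot 40 = 3240$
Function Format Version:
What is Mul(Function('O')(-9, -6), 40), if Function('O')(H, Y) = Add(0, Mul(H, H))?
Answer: 3240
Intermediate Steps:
Function('O')(H, Y) = Pow(H, 2) (Function('O')(H, Y) = Add(0, Pow(H, 2)) = Pow(H, 2))
Mul(Function('O')(-9, -6), 40) = Mul(Pow(-9, 2), 40) = Mul(81, 40) = 3240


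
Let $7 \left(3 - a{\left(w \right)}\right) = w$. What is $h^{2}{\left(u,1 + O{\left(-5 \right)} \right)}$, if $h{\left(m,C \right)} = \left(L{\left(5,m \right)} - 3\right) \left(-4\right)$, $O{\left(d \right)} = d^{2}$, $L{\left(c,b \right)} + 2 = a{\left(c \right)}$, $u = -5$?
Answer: $\frac{5776}{49} \approx 117.88$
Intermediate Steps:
$a{\left(w \right)} = 3 - \frac{w}{7}$
$L{\left(c,b \right)} = 1 - \frac{c}{7}$ ($L{\left(c,b \right)} = -2 - \left(-3 + \frac{c}{7}\right) = 1 - \frac{c}{7}$)
$h{\left(m,C \right)} = \frac{76}{7}$ ($h{\left(m,C \right)} = \left(\left(1 - \frac{5}{7}\right) - 3\right) \left(-4\right) = \left(\frac{2}{7} - 3\right) \left(-4\right) = \left(- \frac{19}{7}\right) \left(-4\right) = \frac{76}{7}$)
$h^{2}{\left(u,1 + O{\left(-5 \right)} \right)} = \left(\frac{76}{7}\right)^{2} = \frac{5776}{49}$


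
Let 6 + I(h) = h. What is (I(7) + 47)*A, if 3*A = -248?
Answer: -3968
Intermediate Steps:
A = -248/3 (A = (⅓)*(-248) = -248/3 ≈ -82.667)
I(h) = -6 + h
(I(7) + 47)*A = ((-6 + 7) + 47)*(-248/3) = (1 + 47)*(-248/3) = 48*(-248/3) = -3968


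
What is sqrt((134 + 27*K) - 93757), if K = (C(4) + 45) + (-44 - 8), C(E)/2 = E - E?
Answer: 2*I*sqrt(23453) ≈ 306.29*I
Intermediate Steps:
C(E) = 0 (C(E) = 2*(E - E) = 2*0 = 0)
K = -7 (K = (0 + 45) + (-44 - 8) = 45 - 52 = -7)
sqrt((134 + 27*K) - 93757) = sqrt((134 + 27*(-7)) - 93757) = sqrt((134 - 189) - 93757) = sqrt(-55 - 93757) = sqrt(-93812) = 2*I*sqrt(23453)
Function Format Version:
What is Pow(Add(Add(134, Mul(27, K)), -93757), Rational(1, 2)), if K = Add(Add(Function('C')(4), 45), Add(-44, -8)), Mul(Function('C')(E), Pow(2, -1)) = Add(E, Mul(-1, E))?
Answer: Mul(2, I, Pow(23453, Rational(1, 2))) ≈ Mul(306.29, I)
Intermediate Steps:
Function('C')(E) = 0 (Function('C')(E) = Mul(2, Add(E, Mul(-1, E))) = Mul(2, 0) = 0)
K = -7 (K = Add(Add(0, 45), Add(-44, -8)) = Add(45, -52) = -7)
Pow(Add(Add(134, Mul(27, K)), -93757), Rational(1, 2)) = Pow(Add(Add(134, Mul(27, -7)), -93757), Rational(1, 2)) = Pow(Add(Add(134, -189), -93757), Rational(1, 2)) = Pow(Add(-55, -93757), Rational(1, 2)) = Pow(-93812, Rational(1, 2)) = Mul(2, I, Pow(23453, Rational(1, 2)))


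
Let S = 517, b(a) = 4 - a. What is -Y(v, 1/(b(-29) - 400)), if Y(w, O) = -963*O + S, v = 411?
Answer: -190702/367 ≈ -519.62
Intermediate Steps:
Y(w, O) = 517 - 963*O (Y(w, O) = -963*O + 517 = 517 - 963*O)
-Y(v, 1/(b(-29) - 400)) = -(517 - 963/((4 - 1*(-29)) - 400)) = -(517 - 963/((4 + 29) - 400)) = -(517 - 963/(33 - 400)) = -(517 - 963/(-367)) = -(517 - 963*(-1/367)) = -(517 + 963/367) = -1*190702/367 = -190702/367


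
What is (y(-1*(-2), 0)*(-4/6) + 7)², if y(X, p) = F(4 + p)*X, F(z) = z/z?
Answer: 289/9 ≈ 32.111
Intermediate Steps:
F(z) = 1
y(X, p) = X (y(X, p) = 1*X = X)
(y(-1*(-2), 0)*(-4/6) + 7)² = ((-1*(-2))*(-4/6) + 7)² = (2*(-4*⅙) + 7)² = (2*(-⅔) + 7)² = (-4/3 + 7)² = (17/3)² = 289/9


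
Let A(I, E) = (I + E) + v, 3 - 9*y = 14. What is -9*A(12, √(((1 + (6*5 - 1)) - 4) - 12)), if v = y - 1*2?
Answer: -79 - 9*√14 ≈ -112.67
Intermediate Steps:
y = -11/9 (y = ⅓ - ⅑*14 = ⅓ - 14/9 = -11/9 ≈ -1.2222)
v = -29/9 (v = -11/9 - 1*2 = -11/9 - 2 = -29/9 ≈ -3.2222)
A(I, E) = -29/9 + E + I (A(I, E) = (I + E) - 29/9 = (E + I) - 29/9 = -29/9 + E + I)
-9*A(12, √(((1 + (6*5 - 1)) - 4) - 12)) = -9*(-29/9 + √(((1 + (6*5 - 1)) - 4) - 12) + 12) = -9*(-29/9 + √(((1 + (30 - 1)) - 4) - 12) + 12) = -9*(-29/9 + √(((1 + 29) - 4) - 12) + 12) = -9*(-29/9 + √((30 - 4) - 12) + 12) = -9*(-29/9 + √(26 - 12) + 12) = -9*(-29/9 + √14 + 12) = -9*(79/9 + √14) = -79 - 9*√14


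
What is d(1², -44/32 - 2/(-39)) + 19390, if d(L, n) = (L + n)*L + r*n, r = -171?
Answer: 3060101/156 ≈ 19616.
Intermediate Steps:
d(L, n) = -171*n + L*(L + n) (d(L, n) = (L + n)*L - 171*n = L*(L + n) - 171*n = -171*n + L*(L + n))
d(1², -44/32 - 2/(-39)) + 19390 = ((1²)² - 171*(-44/32 - 2/(-39)) + 1²*(-44/32 - 2/(-39))) + 19390 = (1² - 171*(-44*1/32 - 2*(-1/39)) + 1*(-44*1/32 - 2*(-1/39))) + 19390 = (1 - 171*(-11/8 + 2/39) + 1*(-11/8 + 2/39)) + 19390 = (1 - 171*(-413/312) + 1*(-413/312)) + 19390 = (1 + 23541/104 - 413/312) + 19390 = 35261/156 + 19390 = 3060101/156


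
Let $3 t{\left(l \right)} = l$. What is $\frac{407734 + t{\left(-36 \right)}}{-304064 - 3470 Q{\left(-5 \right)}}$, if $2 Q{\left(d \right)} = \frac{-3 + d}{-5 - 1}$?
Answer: $- \frac{611583}{459566} \approx -1.3308$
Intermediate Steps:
$Q{\left(d \right)} = \frac{1}{4} - \frac{d}{12}$ ($Q{\left(d \right)} = \frac{\left(-3 + d\right) \frac{1}{-5 - 1}}{2} = \frac{\left(-3 + d\right) \frac{1}{-6}}{2} = \frac{\left(-3 + d\right) \left(- \frac{1}{6}\right)}{2} = \frac{\frac{1}{2} - \frac{d}{6}}{2} = \frac{1}{4} - \frac{d}{12}$)
$t{\left(l \right)} = \frac{l}{3}$
$\frac{407734 + t{\left(-36 \right)}}{-304064 - 3470 Q{\left(-5 \right)}} = \frac{407734 + \frac{1}{3} \left(-36\right)}{-304064 - 3470 \left(\frac{1}{4} - - \frac{5}{12}\right)} = \frac{407734 - 12}{-304064 - 3470 \left(\frac{1}{4} + \frac{5}{12}\right)} = \frac{407722}{-304064 - \frac{6940}{3}} = \frac{407722}{- \frac{919132}{3}} = 407722 \left(- \frac{3}{919132}\right) = - \frac{611583}{459566}$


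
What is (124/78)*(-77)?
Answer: -4774/39 ≈ -122.41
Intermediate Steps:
(124/78)*(-77) = (124*(1/78))*(-77) = (62/39)*(-77) = -4774/39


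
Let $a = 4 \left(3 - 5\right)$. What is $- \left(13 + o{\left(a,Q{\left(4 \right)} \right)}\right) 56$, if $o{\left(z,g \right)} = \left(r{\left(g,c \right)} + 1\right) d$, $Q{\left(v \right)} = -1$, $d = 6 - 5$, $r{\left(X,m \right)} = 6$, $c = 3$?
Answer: $-1120$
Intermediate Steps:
$d = 1$
$a = -8$ ($a = 4 \left(-2\right) = -8$)
$o{\left(z,g \right)} = 7$ ($o{\left(z,g \right)} = \left(6 + 1\right) 1 = 7 \cdot 1 = 7$)
$- \left(13 + o{\left(a,Q{\left(4 \right)} \right)}\right) 56 = - \left(13 + 7\right) 56 = - 20 \cdot 56 = \left(-1\right) 1120 = -1120$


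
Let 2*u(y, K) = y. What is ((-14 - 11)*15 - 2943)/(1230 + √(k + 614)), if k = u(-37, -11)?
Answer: -388680/144029 + 158*√2382/144029 ≈ -2.6451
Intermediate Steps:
u(y, K) = y/2
k = -37/2 (k = (½)*(-37) = -37/2 ≈ -18.500)
((-14 - 11)*15 - 2943)/(1230 + √(k + 614)) = ((-14 - 11)*15 - 2943)/(1230 + √(-37/2 + 614)) = (-25*15 - 2943)/(1230 + √(1191/2)) = (-375 - 2943)/(1230 + √2382/2) = -3318/(1230 + √2382/2)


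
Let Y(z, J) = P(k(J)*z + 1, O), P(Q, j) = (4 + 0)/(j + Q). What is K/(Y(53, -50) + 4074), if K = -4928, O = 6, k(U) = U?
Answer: -6512352/5383789 ≈ -1.2096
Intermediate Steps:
P(Q, j) = 4/(Q + j)
Y(z, J) = 4/(7 + J*z) (Y(z, J) = 4/((J*z + 1) + 6) = 4/((1 + J*z) + 6) = 4/(7 + J*z))
K/(Y(53, -50) + 4074) = -4928/(4/(7 - 50*53) + 4074) = -4928/(4/(7 - 2650) + 4074) = -4928/(4/(-2643) + 4074) = -4928/(4*(-1/2643) + 4074) = -4928/(-4/2643 + 4074) = -4928/10767578/2643 = -4928*2643/10767578 = -6512352/5383789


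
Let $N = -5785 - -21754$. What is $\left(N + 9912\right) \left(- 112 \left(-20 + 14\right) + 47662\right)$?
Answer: $1250932254$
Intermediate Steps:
$N = 15969$ ($N = -5785 + 21754 = 15969$)
$\left(N + 9912\right) \left(- 112 \left(-20 + 14\right) + 47662\right) = \left(15969 + 9912\right) \left(- 112 \left(-20 + 14\right) + 47662\right) = 25881 \left(\left(-112\right) \left(-6\right) + 47662\right) = 25881 \left(672 + 47662\right) = 25881 \cdot 48334 = 1250932254$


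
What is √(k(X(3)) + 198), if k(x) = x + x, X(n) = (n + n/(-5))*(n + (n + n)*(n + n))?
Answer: 3*√1070/5 ≈ 19.627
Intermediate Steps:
X(n) = 4*n*(n + 4*n²)/5 (X(n) = (n + n*(-⅕))*(n + (2*n)*(2*n)) = (n - n/5)*(n + 4*n²) = (4*n/5)*(n + 4*n²) = 4*n*(n + 4*n²)/5)
k(x) = 2*x
√(k(X(3)) + 198) = √(2*((⅘)*3²*(1 + 4*3)) + 198) = √(2*((⅘)*9*(1 + 12)) + 198) = √(2*((⅘)*9*13) + 198) = √(2*(468/5) + 198) = √(936/5 + 198) = √(1926/5) = 3*√1070/5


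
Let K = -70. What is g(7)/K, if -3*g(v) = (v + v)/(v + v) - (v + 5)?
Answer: -11/210 ≈ -0.052381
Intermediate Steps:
g(v) = 4/3 + v/3 (g(v) = -((v + v)/(v + v) - (v + 5))/3 = -((2*v)/((2*v)) - (5 + v))/3 = -((2*v)*(1/(2*v)) + (-5 - v))/3 = -(1 + (-5 - v))/3 = -(-4 - v)/3 = 4/3 + v/3)
g(7)/K = (4/3 + (1/3)*7)/(-70) = (4/3 + 7/3)*(-1/70) = (11/3)*(-1/70) = -11/210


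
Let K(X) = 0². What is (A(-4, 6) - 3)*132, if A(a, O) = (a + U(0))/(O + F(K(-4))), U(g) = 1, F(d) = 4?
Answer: -2178/5 ≈ -435.60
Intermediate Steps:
K(X) = 0
A(a, O) = (1 + a)/(4 + O) (A(a, O) = (a + 1)/(O + 4) = (1 + a)/(4 + O))
(A(-4, 6) - 3)*132 = ((1 - 4)/(4 + 6) - 3)*132 = (-3/10 - 3)*132 = -33/10*132 = -2178/5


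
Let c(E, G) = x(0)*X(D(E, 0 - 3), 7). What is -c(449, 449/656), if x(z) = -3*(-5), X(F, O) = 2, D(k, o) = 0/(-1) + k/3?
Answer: -30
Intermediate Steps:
D(k, o) = k/3 (D(k, o) = 0*(-1) + k*(1/3) = 0 + k/3 = k/3)
x(z) = 15
c(E, G) = 30 (c(E, G) = 15*2 = 30)
-c(449, 449/656) = -1*30 = -30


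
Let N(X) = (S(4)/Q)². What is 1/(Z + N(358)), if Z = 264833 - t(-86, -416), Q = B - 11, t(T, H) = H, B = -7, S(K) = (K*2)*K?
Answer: 81/21485425 ≈ 3.7700e-6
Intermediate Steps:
S(K) = 2*K² (S(K) = (2*K)*K = 2*K²)
Q = -18 (Q = -7 - 11 = -18)
N(X) = 256/81 (N(X) = ((2*4²)/(-18))² = ((2*16)*(-1/18))² = (32*(-1/18))² = (-16/9)² = 256/81)
Z = 265249 (Z = 264833 - 1*(-416) = 264833 + 416 = 265249)
1/(Z + N(358)) = 1/(265249 + 256/81) = 1/(21485425/81) = 81/21485425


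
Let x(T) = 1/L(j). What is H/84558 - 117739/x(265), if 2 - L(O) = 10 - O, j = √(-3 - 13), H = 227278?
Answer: 39823211087/42279 - 470956*I ≈ 9.4192e+5 - 4.7096e+5*I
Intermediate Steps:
j = 4*I (j = √(-16) = 4*I ≈ 4.0*I)
L(O) = -8 + O (L(O) = 2 - (10 - O) = 2 + (-10 + O) = -8 + O)
x(T) = (-8 - 4*I)/80 (x(T) = 1/(-8 + 4*I) = (-8 - 4*I)/80)
H/84558 - 117739/x(265) = 227278/84558 - 117739*80*(-⅒ + I/20) = 227278*(1/84558) - 9419120*(-⅒ + I/20) = 113639/42279 - 9419120*(-⅒ + I/20)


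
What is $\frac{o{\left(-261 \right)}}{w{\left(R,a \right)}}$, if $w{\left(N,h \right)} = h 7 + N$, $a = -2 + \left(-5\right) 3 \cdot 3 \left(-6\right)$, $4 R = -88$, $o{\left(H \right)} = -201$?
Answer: $- \frac{67}{618} \approx -0.10841$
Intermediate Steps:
$R = -22$ ($R = \frac{1}{4} \left(-88\right) = -22$)
$a = 268$ ($a = -2 + \left(-15\right) 3 \left(-6\right) = -2 - -270 = -2 + 270 = 268$)
$w{\left(N,h \right)} = N + 7 h$ ($w{\left(N,h \right)} = 7 h + N = N + 7 h$)
$\frac{o{\left(-261 \right)}}{w{\left(R,a \right)}} = - \frac{201}{-22 + 7 \cdot 268} = - \frac{201}{-22 + 1876} = - \frac{201}{1854} = \left(-201\right) \frac{1}{1854} = - \frac{67}{618}$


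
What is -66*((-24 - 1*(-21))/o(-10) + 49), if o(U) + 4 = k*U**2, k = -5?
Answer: -90563/28 ≈ -3234.4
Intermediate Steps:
o(U) = -4 - 5*U**2
-66*((-24 - 1*(-21))/o(-10) + 49) = -66*((-24 - 1*(-21))/(-4 - 5*(-10)**2) + 49) = -66*((-24 + 21)/(-4 - 5*100) + 49) = -66*(-3/(-4 - 500) + 49) = -66*(-3/(-504) + 49) = -66*(-3*(-1/504) + 49) = -66*(1/168 + 49) = -66*8233/168 = -90563/28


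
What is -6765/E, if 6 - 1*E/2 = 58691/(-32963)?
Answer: -222994695/512938 ≈ -434.74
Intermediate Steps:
E = 512938/32963 (E = 12 - 117382/(-32963) = 12 - 117382*(-1)/32963 = 12 - 2*(-58691/32963) = 12 + 117382/32963 = 512938/32963 ≈ 15.561)
-6765/E = -6765/512938/32963 = -6765*32963/512938 = -222994695/512938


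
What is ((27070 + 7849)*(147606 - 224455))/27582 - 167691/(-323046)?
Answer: -24080171108624/247507077 ≈ -97291.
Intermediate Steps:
((27070 + 7849)*(147606 - 224455))/27582 - 167691/(-323046) = (34919*(-76849))*(1/27582) - 167691*(-1/323046) = -2683490231*1/27582 + 55897/107682 = -2683490231/27582 + 55897/107682 = -24080171108624/247507077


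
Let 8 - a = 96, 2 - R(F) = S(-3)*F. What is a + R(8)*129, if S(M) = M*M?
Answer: -9118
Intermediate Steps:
S(M) = M²
R(F) = 2 - 9*F (R(F) = 2 - (-3)²*F = 2 - 9*F)
a = -88 (a = 8 - 1*96 = 8 - 96 = -88)
a + R(8)*129 = -88 + (2 - 9*8)*129 = -88 + (2 - 72)*129 = -88 - 70*129 = -88 - 9030 = -9118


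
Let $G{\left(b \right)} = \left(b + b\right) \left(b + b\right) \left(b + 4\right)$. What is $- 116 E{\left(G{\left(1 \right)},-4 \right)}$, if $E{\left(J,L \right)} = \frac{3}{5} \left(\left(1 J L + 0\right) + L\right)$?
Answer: $\frac{29232}{5} \approx 5846.4$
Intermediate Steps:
$G{\left(b \right)} = 4 b^{2} \left(4 + b\right)$ ($G{\left(b \right)} = 2 b 2 b \left(4 + b\right) = 4 b^{2} \left(4 + b\right)$)
$E{\left(J,L \right)} = \frac{3 L}{5} + \frac{3 J L}{5}$ ($E{\left(J,L \right)} = 3 \cdot \frac{1}{5} \left(\left(J L + 0\right) + L\right) = \frac{3 \left(J L + L\right)}{5} = \frac{3 \left(L + J L\right)}{5} = \frac{3 L}{5} + \frac{3 J L}{5}$)
$- 116 E{\left(G{\left(1 \right)},-4 \right)} = - 116 \cdot \frac{3}{5} \left(-4\right) \left(1 + 4 \cdot 1^{2} \left(4 + 1\right)\right) = - 116 \cdot \frac{3}{5} \left(-4\right) \left(1 + 4 \cdot 1 \cdot 5\right) = - 116 \cdot \frac{3}{5} \left(-4\right) \left(1 + 20\right) = - 116 \cdot \frac{3}{5} \left(-4\right) 21 = \left(-116\right) \left(- \frac{252}{5}\right) = \frac{29232}{5}$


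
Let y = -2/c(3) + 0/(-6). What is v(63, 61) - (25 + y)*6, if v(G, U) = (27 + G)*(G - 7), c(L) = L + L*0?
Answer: 4894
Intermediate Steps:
c(L) = L (c(L) = L + 0 = L)
y = -⅔ (y = -2/3 + 0/(-6) = -2*⅓ + 0*(-⅙) = -⅔ + 0 = -⅔ ≈ -0.66667)
v(G, U) = (-7 + G)*(27 + G) (v(G, U) = (27 + G)*(-7 + G) = (-7 + G)*(27 + G))
v(63, 61) - (25 + y)*6 = (-189 + 63² + 20*63) - (25 - ⅔)*6 = (-189 + 3969 + 1260) - 73*6/3 = 5040 - 1*146 = 5040 - 146 = 4894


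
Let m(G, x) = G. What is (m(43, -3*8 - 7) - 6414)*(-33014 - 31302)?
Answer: 409757236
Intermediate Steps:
(m(43, -3*8 - 7) - 6414)*(-33014 - 31302) = (43 - 6414)*(-33014 - 31302) = -6371*(-64316) = 409757236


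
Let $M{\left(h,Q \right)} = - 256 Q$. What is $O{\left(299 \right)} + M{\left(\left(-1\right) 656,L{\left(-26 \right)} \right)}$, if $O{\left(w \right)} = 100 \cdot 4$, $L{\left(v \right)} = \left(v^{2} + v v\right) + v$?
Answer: $-339056$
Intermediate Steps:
$L{\left(v \right)} = v + 2 v^{2}$ ($L{\left(v \right)} = \left(v^{2} + v^{2}\right) + v = 2 v^{2} + v = v + 2 v^{2}$)
$O{\left(w \right)} = 400$
$O{\left(299 \right)} + M{\left(\left(-1\right) 656,L{\left(-26 \right)} \right)} = 400 - 256 \left(- 26 \left(1 + 2 \left(-26\right)\right)\right) = 400 - 256 \left(- 26 \left(1 - 52\right)\right) = 400 - 256 \left(\left(-26\right) \left(-51\right)\right) = 400 - 339456 = -339056$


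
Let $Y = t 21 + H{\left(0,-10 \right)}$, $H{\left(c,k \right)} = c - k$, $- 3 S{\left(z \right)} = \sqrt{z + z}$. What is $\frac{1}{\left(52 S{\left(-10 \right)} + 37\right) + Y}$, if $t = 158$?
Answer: $\frac{6057}{20392621} + \frac{312 i \sqrt{5}}{101963105} \approx 0.00029702 + 6.8422 \cdot 10^{-6} i$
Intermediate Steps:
$S{\left(z \right)} = - \frac{\sqrt{2} \sqrt{z}}{3}$ ($S{\left(z \right)} = - \frac{\sqrt{z + z}}{3} = - \frac{\sqrt{2 z}}{3} = - \frac{\sqrt{2} \sqrt{z}}{3}$)
$Y = 3328$ ($Y = 158 \cdot 21 + \left(0 - -10\right) = 3318 + \left(0 + 10\right) = 3318 + 10 = 3328$)
$\frac{1}{\left(52 S{\left(-10 \right)} + 37\right) + Y} = \frac{1}{\left(52 \left(- \frac{\sqrt{2} \sqrt{-10}}{3}\right) + 37\right) + 3328} = \frac{1}{\left(52 \left(- \frac{\sqrt{2} i \sqrt{10}}{3}\right) + 37\right) + 3328} = \frac{1}{\left(52 \left(- \frac{2 i \sqrt{5}}{3}\right) + 37\right) + 3328} = \frac{1}{\left(- \frac{104 i \sqrt{5}}{3} + 37\right) + 3328} = \frac{1}{\left(37 - \frac{104 i \sqrt{5}}{3}\right) + 3328} = \frac{1}{3365 - \frac{104 i \sqrt{5}}{3}}$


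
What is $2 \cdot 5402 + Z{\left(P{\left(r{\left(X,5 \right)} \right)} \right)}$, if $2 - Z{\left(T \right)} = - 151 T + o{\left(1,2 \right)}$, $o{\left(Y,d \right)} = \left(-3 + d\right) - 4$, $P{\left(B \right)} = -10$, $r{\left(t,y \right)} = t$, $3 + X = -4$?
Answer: $9301$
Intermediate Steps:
$X = -7$ ($X = -3 - 4 = -7$)
$o{\left(Y,d \right)} = -7 + d$
$Z{\left(T \right)} = 7 + 151 T$ ($Z{\left(T \right)} = 2 - \left(- 151 T + \left(-7 + 2\right)\right) = 2 - \left(- 151 T - 5\right) = 2 - \left(-5 - 151 T\right) = 2 + \left(5 + 151 T\right) = 7 + 151 T$)
$2 \cdot 5402 + Z{\left(P{\left(r{\left(X,5 \right)} \right)} \right)} = 2 \cdot 5402 + \left(7 + 151 \left(-10\right)\right) = 10804 + \left(7 - 1510\right) = 10804 - 1503 = 9301$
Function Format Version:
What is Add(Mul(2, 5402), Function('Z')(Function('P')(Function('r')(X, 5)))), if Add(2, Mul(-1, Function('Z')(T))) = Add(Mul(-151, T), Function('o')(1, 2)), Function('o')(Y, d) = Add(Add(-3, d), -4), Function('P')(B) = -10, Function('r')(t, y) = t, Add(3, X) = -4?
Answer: 9301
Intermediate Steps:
X = -7 (X = Add(-3, -4) = -7)
Function('o')(Y, d) = Add(-7, d)
Function('Z')(T) = Add(7, Mul(151, T)) (Function('Z')(T) = Add(2, Mul(-1, Add(Mul(-151, T), Add(-7, 2)))) = Add(2, Mul(-1, Add(Mul(-151, T), -5))) = Add(2, Mul(-1, Add(-5, Mul(-151, T)))) = Add(2, Add(5, Mul(151, T))) = Add(7, Mul(151, T)))
Add(Mul(2, 5402), Function('Z')(Function('P')(Function('r')(X, 5)))) = Add(Mul(2, 5402), Add(7, Mul(151, -10))) = Add(10804, Add(7, -1510)) = Add(10804, -1503) = 9301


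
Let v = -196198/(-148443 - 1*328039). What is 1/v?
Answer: 238241/98099 ≈ 2.4286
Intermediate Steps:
v = 98099/238241 (v = -196198/(-148443 - 328039) = -196198/(-476482) = -196198*(-1/476482) = 98099/238241 ≈ 0.41176)
1/v = 1/(98099/238241) = 238241/98099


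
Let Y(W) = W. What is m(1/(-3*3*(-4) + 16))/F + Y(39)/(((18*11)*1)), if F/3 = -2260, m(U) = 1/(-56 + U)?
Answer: 21381581/108551190 ≈ 0.19697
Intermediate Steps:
F = -6780 (F = 3*(-2260) = -6780)
m(1/(-3*3*(-4) + 16))/F + Y(39)/(((18*11)*1)) = 1/(-56 + 1/(-3*3*(-4) + 16)*(-6780)) + 39/(((18*11)*1)) = -1/6780/(-56 + 1/(-9*(-4) + 16)) + 39/((198*1)) = -1/6780/(-56 + 1/(36 + 16)) + 39/198 = -1/6780/(-56 + 1/52) + 39*(1/198) = -1/6780/(-56 + 1/52) + 13/66 = -1/6780/(-2911/52) + 13/66 = -52/2911*(-1/6780) + 13/66 = 13/4934145 + 13/66 = 21381581/108551190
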